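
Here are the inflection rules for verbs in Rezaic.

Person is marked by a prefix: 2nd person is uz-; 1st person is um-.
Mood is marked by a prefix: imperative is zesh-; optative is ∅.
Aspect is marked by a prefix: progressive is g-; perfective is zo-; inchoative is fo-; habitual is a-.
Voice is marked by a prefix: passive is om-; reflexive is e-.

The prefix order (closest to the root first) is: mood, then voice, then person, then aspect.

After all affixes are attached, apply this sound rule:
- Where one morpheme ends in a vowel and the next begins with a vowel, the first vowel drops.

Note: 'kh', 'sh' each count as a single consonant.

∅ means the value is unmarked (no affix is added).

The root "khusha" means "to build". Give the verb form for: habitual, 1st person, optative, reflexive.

mood = optative: zero marking, form stays khusha.
Attach voice reflexive e- → ekhusha.
Attach person 1st person um- → umekhusha.
Attach aspect habitual a- → aumekhusha.
Apply vowel deletion: aumekhusha → umekhusha.

umekhusha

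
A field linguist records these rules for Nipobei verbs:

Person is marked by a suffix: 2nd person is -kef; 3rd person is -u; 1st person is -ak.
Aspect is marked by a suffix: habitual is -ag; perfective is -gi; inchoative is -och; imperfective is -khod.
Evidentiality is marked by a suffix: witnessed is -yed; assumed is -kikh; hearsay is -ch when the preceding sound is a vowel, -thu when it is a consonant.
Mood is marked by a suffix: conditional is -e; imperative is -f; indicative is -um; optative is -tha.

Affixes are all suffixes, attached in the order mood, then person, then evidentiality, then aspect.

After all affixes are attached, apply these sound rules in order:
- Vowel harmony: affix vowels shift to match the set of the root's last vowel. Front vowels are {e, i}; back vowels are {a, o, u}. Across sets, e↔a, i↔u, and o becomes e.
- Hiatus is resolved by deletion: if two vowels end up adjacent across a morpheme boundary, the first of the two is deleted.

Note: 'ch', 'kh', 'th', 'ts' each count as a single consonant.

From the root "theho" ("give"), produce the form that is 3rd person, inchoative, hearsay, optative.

Attach mood optative -tha → thehotha.
Attach person 3rd person -u → thehothau.
Attach evidentiality hearsay -ch (after vowel 'u') → thehothauch.
Attach aspect inchoative -och → thehothauchoch.
Vowel harmony: no change.
Apply vowel deletion: thehothauchoch → thehothuchoch.

thehothuchoch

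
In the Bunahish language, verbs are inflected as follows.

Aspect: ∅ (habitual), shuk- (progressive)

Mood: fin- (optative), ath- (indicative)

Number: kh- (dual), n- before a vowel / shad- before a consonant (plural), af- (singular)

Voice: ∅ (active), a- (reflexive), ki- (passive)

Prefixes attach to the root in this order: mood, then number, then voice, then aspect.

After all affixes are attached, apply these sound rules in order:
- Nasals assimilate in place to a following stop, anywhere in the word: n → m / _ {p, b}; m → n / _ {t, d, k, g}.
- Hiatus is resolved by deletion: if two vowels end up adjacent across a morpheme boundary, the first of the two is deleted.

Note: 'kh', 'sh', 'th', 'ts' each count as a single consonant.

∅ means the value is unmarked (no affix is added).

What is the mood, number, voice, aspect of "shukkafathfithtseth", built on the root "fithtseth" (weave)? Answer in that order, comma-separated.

indicative, singular, passive, progressive

Segment: shuk-ki-af-ath-fithtseth.
mood: ath- → indicative.
number: af- → singular.
voice: ki- → passive.
aspect: shuk- → progressive.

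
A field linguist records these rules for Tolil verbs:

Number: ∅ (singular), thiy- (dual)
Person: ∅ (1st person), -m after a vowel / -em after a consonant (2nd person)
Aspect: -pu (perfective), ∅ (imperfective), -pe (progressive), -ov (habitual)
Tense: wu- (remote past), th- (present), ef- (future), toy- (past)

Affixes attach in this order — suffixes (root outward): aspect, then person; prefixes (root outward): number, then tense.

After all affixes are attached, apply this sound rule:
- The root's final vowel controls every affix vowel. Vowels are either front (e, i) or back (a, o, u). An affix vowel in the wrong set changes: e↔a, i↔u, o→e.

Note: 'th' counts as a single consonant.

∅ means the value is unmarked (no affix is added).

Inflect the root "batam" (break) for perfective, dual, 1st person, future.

Attach aspect perfective -pu → batampu.
Attach number dual thiy- → thiybatampu.
Attach tense future ef- → efthiybatampu.
person = 1st person: zero marking, form stays efthiybatampu.
Apply vowel harmony: efthiybatampu → afthuybatampu.

afthuybatampu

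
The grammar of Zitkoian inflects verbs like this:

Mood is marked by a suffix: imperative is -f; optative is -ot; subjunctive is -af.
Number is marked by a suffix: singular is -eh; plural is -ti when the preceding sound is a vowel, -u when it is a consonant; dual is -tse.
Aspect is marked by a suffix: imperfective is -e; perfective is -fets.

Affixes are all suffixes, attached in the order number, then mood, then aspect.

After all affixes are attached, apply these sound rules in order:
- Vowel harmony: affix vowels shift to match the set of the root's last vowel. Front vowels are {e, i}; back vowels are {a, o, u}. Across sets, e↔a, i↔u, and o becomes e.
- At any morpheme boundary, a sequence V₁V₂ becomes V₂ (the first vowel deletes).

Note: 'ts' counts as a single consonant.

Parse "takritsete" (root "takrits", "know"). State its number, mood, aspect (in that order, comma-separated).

Segment: takrits-u-ot-e.
number: -ti/u → plural.
mood: -ot → optative.
aspect: -e → imperfective.

plural, optative, imperfective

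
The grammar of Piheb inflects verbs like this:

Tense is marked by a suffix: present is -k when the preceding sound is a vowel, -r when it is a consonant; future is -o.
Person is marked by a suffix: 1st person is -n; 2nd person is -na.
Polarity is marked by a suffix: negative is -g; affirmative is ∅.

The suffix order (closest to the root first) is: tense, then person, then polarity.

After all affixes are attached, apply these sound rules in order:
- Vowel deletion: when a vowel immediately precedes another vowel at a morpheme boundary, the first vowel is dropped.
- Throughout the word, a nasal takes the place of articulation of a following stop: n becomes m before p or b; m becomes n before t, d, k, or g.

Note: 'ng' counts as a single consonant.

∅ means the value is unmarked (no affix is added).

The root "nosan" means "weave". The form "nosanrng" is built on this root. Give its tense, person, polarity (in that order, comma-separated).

Segment: nosan-r-n-g.
tense: -k/r → present.
person: -n → 1st person.
polarity: -g → negative.

present, 1st person, negative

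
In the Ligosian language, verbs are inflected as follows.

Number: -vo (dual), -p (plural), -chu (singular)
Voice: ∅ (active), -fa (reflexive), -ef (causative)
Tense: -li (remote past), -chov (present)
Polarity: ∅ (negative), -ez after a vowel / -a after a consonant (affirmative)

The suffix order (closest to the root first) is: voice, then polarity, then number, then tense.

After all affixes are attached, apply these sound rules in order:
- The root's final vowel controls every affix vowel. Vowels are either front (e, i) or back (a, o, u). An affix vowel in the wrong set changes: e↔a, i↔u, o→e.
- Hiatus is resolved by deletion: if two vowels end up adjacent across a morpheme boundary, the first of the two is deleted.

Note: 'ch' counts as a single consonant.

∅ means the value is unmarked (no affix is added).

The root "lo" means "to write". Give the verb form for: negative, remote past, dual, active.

lovolu

voice = active: zero marking, form stays lo.
polarity = negative: zero marking, form stays lo.
Attach number dual -vo → lovo.
Attach tense remote past -li → lovoli.
Apply vowel harmony: lovoli → lovolu.
Vowel deletion: no change.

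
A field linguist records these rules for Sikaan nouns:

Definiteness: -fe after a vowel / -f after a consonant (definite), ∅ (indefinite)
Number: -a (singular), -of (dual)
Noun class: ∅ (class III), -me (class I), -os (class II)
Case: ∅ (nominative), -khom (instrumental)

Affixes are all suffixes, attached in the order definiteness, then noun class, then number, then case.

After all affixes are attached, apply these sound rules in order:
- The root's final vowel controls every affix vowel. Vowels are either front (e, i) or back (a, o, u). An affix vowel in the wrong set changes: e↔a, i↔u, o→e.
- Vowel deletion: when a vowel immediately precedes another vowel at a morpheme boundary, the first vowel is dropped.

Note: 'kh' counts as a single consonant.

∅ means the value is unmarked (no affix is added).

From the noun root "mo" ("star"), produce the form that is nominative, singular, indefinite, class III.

definiteness = indefinite: zero marking, form stays mo.
noun class = class III: zero marking, form stays mo.
Attach number singular -a → moa.
case = nominative: zero marking, form stays moa.
Vowel harmony: no change.
Apply vowel deletion: moa → ma.

ma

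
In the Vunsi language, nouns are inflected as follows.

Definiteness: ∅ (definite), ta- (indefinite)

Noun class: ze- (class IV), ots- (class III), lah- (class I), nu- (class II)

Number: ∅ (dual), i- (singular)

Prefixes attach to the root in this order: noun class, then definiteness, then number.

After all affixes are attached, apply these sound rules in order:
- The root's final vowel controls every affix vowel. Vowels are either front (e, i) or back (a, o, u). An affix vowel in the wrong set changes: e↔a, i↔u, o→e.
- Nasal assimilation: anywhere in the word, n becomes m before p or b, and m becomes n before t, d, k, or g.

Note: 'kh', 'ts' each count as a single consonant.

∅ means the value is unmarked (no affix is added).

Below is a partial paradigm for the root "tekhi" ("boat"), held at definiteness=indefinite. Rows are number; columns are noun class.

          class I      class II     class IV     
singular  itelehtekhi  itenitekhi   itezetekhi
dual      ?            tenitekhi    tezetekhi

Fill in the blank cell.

Attach noun class class I lah- → lahtekhi.
Attach definiteness indefinite ta- → talahtekhi.
number = dual: zero marking, form stays talahtekhi.
Apply vowel harmony: talahtekhi → telehtekhi.
Nasal assimilation: no change.

telehtekhi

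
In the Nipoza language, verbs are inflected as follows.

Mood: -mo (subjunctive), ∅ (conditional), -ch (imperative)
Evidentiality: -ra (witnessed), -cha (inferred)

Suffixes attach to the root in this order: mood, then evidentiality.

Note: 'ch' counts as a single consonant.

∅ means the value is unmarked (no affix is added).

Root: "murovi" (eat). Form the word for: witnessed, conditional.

mood = conditional: zero marking, form stays murovi.
Attach evidentiality witnessed -ra → murovira.

murovira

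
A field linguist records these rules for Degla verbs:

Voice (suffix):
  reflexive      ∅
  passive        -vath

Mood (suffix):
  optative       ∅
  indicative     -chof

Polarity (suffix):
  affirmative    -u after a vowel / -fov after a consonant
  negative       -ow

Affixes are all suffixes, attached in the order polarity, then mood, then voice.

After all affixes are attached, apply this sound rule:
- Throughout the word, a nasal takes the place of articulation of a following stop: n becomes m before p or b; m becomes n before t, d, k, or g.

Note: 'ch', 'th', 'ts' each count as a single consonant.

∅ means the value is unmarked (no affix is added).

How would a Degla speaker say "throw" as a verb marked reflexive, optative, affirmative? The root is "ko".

Attach polarity affirmative -u (after vowel 'o') → kou.
mood = optative: zero marking, form stays kou.
voice = reflexive: zero marking, form stays kou.
Nasal assimilation: no change.

kou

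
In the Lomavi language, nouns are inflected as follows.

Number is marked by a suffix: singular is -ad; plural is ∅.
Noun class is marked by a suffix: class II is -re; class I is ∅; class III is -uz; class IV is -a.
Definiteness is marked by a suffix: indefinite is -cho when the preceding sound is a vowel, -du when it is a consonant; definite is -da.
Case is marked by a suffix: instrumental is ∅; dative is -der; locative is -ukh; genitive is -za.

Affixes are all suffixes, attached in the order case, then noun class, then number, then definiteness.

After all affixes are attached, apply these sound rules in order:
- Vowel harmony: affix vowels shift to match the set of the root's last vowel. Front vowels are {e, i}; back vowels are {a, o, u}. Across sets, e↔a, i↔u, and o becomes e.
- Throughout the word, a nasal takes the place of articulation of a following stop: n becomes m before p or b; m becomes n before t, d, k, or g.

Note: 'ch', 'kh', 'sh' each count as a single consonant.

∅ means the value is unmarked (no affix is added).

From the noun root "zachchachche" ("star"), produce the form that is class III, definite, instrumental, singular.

zachchachcheizedde

case = instrumental: zero marking, form stays zachchachche.
Attach noun class class III -uz → zachchachcheuz.
Attach number singular -ad → zachchachcheuzad.
Attach definiteness definite -da → zachchachcheuzadda.
Apply vowel harmony: zachchachcheuzadda → zachchachcheizedde.
Nasal assimilation: no change.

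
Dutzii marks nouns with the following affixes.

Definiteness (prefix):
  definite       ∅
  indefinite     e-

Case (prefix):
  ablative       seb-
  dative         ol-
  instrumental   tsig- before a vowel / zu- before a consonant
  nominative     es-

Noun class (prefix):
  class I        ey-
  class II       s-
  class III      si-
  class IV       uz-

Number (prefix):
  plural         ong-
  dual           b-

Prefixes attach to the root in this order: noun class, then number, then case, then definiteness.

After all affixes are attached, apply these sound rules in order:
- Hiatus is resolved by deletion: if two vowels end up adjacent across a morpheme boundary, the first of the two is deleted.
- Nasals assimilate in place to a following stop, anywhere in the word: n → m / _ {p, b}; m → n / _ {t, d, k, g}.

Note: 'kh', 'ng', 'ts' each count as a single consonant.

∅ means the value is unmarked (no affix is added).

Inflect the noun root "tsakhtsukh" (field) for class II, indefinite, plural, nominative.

Attach noun class class II s- → stsakhtsukh.
Attach number plural ong- → ongstsakhtsukh.
Attach case nominative es- → esongstsakhtsukh.
Attach definiteness indefinite e- → eesongstsakhtsukh.
Apply vowel deletion: eesongstsakhtsukh → esongstsakhtsukh.
Nasal assimilation: no change.

esongstsakhtsukh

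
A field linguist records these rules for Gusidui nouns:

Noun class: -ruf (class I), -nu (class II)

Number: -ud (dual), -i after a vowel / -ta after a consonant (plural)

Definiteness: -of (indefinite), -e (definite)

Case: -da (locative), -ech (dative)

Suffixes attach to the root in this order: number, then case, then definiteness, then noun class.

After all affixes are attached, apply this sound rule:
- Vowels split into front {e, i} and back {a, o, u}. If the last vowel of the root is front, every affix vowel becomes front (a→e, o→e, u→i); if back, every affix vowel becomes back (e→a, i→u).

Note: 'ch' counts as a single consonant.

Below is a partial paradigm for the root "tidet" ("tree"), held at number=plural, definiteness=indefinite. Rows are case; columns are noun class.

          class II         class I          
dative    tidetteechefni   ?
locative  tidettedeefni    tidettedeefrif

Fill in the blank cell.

Attach number plural -ta (after consonant 't') → tidetta.
Attach case dative -ech → tidettaech.
Attach definiteness indefinite -of → tidettaechof.
Attach noun class class I -ruf → tidettaechofruf.
Apply vowel harmony: tidettaechofruf → tidetteechefrif.

tidetteechefrif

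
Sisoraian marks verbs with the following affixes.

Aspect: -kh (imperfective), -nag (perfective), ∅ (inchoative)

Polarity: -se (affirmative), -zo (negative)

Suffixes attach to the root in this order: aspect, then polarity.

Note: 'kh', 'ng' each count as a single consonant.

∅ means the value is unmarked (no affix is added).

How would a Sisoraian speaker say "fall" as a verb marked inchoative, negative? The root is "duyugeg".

aspect = inchoative: zero marking, form stays duyugeg.
Attach polarity negative -zo → duyugegzo.

duyugegzo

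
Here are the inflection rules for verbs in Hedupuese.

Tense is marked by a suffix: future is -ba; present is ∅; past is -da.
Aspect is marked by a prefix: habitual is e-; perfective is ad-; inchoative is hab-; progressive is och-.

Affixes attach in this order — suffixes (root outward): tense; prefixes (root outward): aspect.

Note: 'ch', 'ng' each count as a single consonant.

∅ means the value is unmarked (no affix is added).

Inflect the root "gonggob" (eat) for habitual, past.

egonggobda

Attach tense past -da → gonggobda.
Attach aspect habitual e- → egonggobda.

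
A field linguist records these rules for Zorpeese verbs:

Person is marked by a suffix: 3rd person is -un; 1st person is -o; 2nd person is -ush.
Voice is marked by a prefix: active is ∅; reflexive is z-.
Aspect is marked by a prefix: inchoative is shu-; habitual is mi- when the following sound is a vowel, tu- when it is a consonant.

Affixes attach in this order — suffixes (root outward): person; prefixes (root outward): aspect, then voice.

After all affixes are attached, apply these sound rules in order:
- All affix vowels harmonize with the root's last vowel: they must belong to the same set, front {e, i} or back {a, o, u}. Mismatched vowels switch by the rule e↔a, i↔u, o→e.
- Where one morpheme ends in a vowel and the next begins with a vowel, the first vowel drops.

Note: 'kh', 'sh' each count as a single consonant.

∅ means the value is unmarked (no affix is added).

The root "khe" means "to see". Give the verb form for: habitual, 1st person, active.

tikhe

Attach person 1st person -o → kheo.
Attach aspect habitual tu- (before consonant 'kh') → tukheo.
voice = active: zero marking, form stays tukheo.
Apply vowel harmony: tukheo → tikhee.
Apply vowel deletion: tikhee → tikhe.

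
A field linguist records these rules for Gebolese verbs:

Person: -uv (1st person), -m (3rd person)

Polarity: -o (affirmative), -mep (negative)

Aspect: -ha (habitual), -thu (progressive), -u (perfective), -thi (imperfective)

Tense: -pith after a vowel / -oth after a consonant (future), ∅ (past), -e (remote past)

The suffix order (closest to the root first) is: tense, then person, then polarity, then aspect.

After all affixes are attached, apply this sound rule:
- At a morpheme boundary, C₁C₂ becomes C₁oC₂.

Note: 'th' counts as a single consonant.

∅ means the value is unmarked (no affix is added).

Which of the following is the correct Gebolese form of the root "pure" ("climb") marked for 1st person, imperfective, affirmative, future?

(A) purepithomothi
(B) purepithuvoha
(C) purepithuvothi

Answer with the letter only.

Attach tense future -pith (after vowel 'e') → purepith.
Attach person 1st person -uv → purepithuv.
Attach polarity affirmative -o → purepithuvo.
Attach aspect imperfective -thi → purepithuvothi.
Epenthesis: no change.
So the correct form is purepithuvothi, option (C).
(B) purepithuvoha is wrong: it uses habitual instead of imperfective for aspect.
(A) purepithomothi is wrong: it uses 3rd person instead of 1st person for person.

C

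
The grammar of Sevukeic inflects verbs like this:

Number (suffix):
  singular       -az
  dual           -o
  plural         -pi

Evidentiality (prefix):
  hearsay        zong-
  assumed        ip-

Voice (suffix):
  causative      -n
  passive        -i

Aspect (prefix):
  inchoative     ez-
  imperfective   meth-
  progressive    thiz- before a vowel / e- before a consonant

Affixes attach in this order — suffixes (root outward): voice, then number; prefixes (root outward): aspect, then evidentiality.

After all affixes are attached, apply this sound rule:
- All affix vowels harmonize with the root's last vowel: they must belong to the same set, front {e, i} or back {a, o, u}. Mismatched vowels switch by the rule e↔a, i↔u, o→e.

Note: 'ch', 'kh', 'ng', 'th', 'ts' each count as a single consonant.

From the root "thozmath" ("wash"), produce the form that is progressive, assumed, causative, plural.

Attach voice causative -n → thozmathn.
Attach number plural -pi → thozmathnpi.
Attach aspect progressive e- (before consonant 'th') → ethozmathnpi.
Attach evidentiality assumed ip- → ipethozmathnpi.
Apply vowel harmony: ipethozmathnpi → upathozmathnpu.

upathozmathnpu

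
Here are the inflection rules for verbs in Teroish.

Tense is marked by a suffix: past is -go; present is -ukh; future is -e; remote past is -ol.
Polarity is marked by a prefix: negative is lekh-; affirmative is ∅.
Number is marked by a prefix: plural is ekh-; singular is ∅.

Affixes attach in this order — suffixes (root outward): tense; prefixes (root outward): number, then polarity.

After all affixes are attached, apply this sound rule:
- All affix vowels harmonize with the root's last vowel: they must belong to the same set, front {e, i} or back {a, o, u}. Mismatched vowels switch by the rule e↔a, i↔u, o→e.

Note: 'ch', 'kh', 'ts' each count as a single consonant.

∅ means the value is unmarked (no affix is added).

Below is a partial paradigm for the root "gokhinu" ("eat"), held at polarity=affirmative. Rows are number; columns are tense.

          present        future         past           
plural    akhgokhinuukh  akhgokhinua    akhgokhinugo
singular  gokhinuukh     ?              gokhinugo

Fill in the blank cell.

number = singular: zero marking, form stays gokhinu.
polarity = affirmative: zero marking, form stays gokhinu.
Attach tense future -e → gokhinue.
Apply vowel harmony: gokhinue → gokhinua.

gokhinua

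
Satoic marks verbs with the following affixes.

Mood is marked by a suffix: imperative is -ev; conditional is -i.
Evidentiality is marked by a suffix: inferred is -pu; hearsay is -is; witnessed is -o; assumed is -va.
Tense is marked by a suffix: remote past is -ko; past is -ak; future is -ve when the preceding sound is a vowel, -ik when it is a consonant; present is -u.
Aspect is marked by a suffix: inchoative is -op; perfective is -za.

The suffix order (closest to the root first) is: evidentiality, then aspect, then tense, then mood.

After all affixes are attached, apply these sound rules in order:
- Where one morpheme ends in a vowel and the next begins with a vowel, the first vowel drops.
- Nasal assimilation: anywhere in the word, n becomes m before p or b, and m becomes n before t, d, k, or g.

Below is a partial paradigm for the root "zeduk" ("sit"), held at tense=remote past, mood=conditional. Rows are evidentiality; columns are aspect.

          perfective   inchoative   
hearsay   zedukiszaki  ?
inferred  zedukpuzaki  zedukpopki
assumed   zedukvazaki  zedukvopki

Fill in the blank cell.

Attach evidentiality hearsay -is → zedukis.
Attach aspect inchoative -op → zedukisop.
Attach tense remote past -ko → zedukisopko.
Attach mood conditional -i → zedukisopkoi.
Apply vowel deletion: zedukisopkoi → zedukisopki.
Nasal assimilation: no change.

zedukisopki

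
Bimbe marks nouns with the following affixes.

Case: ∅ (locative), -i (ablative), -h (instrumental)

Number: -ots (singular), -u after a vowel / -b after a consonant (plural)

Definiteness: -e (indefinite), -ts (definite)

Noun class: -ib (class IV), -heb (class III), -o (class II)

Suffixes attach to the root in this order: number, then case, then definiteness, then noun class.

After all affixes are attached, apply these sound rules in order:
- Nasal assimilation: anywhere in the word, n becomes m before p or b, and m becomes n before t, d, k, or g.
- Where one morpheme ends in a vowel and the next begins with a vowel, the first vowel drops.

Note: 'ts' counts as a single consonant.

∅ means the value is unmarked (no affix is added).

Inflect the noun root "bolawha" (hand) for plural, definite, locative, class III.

bolawhutsheb

Attach number plural -u (after vowel 'a') → bolawhau.
case = locative: zero marking, form stays bolawhau.
Attach definiteness definite -ts → bolawhauts.
Attach noun class class III -heb → bolawhautsheb.
Nasal assimilation: no change.
Apply vowel deletion: bolawhautsheb → bolawhutsheb.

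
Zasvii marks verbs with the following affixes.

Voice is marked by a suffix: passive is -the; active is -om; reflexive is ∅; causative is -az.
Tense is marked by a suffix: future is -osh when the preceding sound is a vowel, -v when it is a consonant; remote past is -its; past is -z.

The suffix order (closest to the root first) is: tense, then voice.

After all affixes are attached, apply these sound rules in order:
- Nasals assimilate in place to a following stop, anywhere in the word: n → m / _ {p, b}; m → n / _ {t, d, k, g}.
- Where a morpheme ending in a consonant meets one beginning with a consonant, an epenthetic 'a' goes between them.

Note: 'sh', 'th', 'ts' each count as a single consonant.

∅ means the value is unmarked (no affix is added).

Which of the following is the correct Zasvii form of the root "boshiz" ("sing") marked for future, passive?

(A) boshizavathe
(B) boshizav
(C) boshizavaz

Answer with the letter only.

Attach tense future -v (after consonant 'z') → boshizv.
Attach voice passive -the → boshizvthe.
Nasal assimilation: no change.
Apply epenthesis: boshizvthe → boshizavathe.
So the correct form is boshizavathe, option (A).
(C) boshizavaz is wrong: it uses causative instead of passive for voice.
(B) boshizav is wrong: it uses reflexive instead of passive for voice.

A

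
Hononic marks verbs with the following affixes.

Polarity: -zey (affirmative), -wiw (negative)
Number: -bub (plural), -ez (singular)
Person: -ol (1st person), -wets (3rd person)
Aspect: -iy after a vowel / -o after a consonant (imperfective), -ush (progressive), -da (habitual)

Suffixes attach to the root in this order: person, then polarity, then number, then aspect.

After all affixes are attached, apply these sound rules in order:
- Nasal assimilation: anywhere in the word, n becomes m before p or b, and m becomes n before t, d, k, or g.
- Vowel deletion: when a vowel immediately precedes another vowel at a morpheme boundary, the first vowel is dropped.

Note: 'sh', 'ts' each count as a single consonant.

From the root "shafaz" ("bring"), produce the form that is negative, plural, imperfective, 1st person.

Attach person 1st person -ol → shafazol.
Attach polarity negative -wiw → shafazolwiw.
Attach number plural -bub → shafazolwiwbub.
Attach aspect imperfective -o (after consonant 'b') → shafazolwiwbubo.
Nasal assimilation: no change.
Vowel deletion: no change.

shafazolwiwbubo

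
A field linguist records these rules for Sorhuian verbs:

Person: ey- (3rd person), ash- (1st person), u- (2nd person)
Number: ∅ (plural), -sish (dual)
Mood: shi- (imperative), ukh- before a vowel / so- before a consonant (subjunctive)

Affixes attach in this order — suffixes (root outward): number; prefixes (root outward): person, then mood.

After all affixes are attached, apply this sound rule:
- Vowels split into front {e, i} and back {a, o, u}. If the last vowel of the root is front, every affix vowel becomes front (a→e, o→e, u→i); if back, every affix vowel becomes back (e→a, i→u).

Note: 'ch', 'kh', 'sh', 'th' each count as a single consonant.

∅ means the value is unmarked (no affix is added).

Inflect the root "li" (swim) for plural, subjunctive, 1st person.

ikheshli

Attach person 1st person ash- → ashli.
number = plural: zero marking, form stays ashli.
Attach mood subjunctive ukh- (before vowel 'a') → ukhashli.
Apply vowel harmony: ukhashli → ikheshli.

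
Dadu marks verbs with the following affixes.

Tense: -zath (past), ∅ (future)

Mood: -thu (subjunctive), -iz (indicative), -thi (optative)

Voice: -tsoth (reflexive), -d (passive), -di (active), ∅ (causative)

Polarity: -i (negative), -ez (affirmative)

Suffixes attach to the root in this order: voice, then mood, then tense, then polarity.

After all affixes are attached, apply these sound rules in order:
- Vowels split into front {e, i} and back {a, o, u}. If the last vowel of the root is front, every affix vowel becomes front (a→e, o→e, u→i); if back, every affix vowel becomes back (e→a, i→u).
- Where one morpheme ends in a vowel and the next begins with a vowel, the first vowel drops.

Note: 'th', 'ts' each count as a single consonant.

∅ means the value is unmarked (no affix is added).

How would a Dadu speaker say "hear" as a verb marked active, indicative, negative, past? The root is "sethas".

Attach voice active -di → sethasdi.
Attach mood indicative -iz → sethasdiiz.
Attach tense past -zath → sethasdiizzath.
Attach polarity negative -i → sethasdiizzathi.
Apply vowel harmony: sethasdiizzathi → sethasduuzzathu.
Apply vowel deletion: sethasduuzzathu → sethasduzzathu.

sethasduzzathu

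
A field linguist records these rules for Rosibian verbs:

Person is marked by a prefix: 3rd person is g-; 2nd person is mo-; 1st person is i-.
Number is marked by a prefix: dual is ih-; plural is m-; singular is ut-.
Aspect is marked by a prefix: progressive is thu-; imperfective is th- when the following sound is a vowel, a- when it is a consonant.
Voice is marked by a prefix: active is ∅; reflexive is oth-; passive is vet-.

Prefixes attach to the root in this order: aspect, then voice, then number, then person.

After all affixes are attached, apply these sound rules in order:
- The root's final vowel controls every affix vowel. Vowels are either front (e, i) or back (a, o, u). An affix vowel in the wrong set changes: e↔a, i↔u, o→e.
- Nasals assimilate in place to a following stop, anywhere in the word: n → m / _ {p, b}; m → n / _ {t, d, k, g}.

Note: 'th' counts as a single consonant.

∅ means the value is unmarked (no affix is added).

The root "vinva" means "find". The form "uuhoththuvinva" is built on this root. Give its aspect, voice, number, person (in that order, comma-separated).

progressive, reflexive, dual, 1st person

Segment: i-ih-oth-thu-vinva.
aspect: thu- → progressive.
voice: oth- → reflexive.
number: ih- → dual.
person: i- → 1st person.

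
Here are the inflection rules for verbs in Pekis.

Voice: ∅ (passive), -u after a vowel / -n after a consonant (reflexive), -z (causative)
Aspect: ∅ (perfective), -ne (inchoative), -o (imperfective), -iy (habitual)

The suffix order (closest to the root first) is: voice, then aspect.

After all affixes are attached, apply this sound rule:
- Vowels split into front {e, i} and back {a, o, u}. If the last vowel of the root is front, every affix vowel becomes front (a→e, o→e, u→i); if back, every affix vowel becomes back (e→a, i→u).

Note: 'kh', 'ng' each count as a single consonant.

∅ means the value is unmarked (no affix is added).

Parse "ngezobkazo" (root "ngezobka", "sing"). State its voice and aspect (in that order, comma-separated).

causative, imperfective

Segment: ngezobka-z-o.
voice: -z → causative.
aspect: -o → imperfective.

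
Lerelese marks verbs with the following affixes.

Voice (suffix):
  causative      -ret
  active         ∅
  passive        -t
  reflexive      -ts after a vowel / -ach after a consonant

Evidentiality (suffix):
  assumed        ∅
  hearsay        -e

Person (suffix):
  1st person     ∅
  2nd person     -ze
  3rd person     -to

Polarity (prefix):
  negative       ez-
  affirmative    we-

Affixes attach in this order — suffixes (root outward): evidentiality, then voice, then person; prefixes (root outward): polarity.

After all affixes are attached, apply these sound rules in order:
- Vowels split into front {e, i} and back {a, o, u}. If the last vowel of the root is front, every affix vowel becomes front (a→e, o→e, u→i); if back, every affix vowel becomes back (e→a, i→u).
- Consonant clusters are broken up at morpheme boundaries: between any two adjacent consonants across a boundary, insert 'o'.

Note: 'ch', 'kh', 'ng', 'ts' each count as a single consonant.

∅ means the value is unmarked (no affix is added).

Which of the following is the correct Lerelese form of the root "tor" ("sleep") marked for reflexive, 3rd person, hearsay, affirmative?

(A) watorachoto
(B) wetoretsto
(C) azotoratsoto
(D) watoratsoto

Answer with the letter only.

Attach evidentiality hearsay -e → tore.
Attach polarity affirmative we- → wetore.
Attach voice reflexive -ts (after vowel 'e') → wetorets.
Attach person 3rd person -to → wetoretsto.
Apply vowel harmony: wetoretsto → watoratsto.
Apply epenthesis: watoratsto → watoratsoto.
So the correct form is watoratsoto, option (D).
(C) azotoratsoto is wrong: it uses negative instead of affirmative for polarity.
(A) watorachoto is wrong: it uses assumed instead of hearsay for evidentiality.
(B) wetoretsto is wrong: it fails to apply the sound rule(s).

D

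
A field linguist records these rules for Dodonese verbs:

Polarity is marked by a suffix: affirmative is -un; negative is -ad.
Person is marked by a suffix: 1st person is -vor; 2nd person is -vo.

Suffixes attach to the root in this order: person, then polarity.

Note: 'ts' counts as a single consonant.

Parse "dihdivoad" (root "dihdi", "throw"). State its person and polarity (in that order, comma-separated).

2nd person, negative

Segment: dihdi-vo-ad.
person: -vo → 2nd person.
polarity: -ad → negative.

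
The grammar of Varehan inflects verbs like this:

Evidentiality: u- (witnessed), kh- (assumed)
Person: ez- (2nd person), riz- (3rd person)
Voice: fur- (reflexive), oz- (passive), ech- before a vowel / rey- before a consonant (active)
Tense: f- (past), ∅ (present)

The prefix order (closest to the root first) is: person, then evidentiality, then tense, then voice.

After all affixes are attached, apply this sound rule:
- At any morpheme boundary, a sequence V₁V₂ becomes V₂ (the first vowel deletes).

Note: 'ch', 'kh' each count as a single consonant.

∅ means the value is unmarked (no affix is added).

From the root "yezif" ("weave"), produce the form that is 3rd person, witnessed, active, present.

echurizyezif

Attach person 3rd person riz- → rizyezif.
Attach evidentiality witnessed u- → urizyezif.
tense = present: zero marking, form stays urizyezif.
Attach voice active ech- (before vowel 'u') → echurizyezif.
Vowel deletion: no change.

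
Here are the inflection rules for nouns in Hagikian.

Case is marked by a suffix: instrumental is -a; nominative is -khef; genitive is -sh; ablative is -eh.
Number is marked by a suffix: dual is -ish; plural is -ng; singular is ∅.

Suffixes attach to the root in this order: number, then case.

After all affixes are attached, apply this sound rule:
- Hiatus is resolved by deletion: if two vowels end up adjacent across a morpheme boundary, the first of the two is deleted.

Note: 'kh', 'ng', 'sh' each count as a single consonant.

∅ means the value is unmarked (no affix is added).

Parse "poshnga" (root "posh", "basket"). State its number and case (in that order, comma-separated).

Segment: posh-ng-a.
number: -ng → plural.
case: -a → instrumental.

plural, instrumental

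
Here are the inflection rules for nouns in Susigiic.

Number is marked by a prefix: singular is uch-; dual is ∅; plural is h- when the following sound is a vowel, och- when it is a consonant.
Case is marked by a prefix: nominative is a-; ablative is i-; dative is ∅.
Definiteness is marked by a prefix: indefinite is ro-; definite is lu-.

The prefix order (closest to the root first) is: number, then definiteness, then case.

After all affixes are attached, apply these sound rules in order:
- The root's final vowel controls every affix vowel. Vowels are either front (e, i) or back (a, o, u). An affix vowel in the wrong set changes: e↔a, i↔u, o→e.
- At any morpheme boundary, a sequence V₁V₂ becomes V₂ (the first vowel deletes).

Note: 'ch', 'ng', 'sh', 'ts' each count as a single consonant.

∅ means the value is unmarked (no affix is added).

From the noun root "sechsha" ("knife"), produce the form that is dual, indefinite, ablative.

number = dual: zero marking, form stays sechsha.
Attach definiteness indefinite ro- → rosechsha.
Attach case ablative i- → irosechsha.
Apply vowel harmony: irosechsha → urosechsha.
Vowel deletion: no change.

urosechsha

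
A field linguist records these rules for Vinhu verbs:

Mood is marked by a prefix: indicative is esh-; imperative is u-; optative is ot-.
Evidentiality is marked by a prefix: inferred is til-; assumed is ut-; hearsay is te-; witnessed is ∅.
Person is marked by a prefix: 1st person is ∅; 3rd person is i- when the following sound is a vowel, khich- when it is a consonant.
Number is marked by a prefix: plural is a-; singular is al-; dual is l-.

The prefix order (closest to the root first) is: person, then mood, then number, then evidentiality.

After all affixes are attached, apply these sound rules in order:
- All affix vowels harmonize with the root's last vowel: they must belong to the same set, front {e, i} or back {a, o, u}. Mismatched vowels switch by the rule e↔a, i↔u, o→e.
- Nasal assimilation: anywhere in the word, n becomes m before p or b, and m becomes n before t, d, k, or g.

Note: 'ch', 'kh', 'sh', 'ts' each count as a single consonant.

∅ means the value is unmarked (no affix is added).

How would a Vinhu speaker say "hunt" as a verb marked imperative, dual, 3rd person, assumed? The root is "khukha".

Attach person 3rd person khich- (before consonant 'kh') → khichkhukha.
Attach mood imperative u- → ukhichkhukha.
Attach number dual l- → lukhichkhukha.
Attach evidentiality assumed ut- → utlukhichkhukha.
Apply vowel harmony: utlukhichkhukha → utlukhuchkhukha.
Nasal assimilation: no change.

utlukhuchkhukha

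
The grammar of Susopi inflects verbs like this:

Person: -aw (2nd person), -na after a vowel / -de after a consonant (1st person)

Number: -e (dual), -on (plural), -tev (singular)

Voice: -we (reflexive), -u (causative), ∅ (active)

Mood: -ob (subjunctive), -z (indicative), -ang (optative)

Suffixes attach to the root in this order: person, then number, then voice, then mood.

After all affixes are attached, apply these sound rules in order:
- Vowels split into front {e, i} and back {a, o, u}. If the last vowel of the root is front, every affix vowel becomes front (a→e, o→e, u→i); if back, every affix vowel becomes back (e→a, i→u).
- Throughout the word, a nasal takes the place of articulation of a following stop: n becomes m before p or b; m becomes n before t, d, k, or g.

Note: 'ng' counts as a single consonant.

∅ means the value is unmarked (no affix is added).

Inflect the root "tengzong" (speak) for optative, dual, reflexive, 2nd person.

Attach person 2nd person -aw → tengzongaw.
Attach number dual -e → tengzongawe.
Attach voice reflexive -we → tengzongawewe.
Attach mood optative -ang → tengzongaweweang.
Apply vowel harmony: tengzongaweweang → tengzongawawaang.
Nasal assimilation: no change.

tengzongawawaang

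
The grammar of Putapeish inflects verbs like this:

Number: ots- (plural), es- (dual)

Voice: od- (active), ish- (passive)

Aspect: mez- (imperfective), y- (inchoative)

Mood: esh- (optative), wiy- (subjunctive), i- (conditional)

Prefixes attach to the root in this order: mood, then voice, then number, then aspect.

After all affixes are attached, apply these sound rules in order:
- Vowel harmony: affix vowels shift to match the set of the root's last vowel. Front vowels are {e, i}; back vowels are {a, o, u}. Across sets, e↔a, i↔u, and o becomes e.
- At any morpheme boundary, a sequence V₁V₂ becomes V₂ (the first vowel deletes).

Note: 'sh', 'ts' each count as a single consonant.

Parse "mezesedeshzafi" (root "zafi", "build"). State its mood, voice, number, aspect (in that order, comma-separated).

Segment: mez-es-od-esh-zafi.
mood: esh- → optative.
voice: od- → active.
number: es- → dual.
aspect: mez- → imperfective.

optative, active, dual, imperfective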